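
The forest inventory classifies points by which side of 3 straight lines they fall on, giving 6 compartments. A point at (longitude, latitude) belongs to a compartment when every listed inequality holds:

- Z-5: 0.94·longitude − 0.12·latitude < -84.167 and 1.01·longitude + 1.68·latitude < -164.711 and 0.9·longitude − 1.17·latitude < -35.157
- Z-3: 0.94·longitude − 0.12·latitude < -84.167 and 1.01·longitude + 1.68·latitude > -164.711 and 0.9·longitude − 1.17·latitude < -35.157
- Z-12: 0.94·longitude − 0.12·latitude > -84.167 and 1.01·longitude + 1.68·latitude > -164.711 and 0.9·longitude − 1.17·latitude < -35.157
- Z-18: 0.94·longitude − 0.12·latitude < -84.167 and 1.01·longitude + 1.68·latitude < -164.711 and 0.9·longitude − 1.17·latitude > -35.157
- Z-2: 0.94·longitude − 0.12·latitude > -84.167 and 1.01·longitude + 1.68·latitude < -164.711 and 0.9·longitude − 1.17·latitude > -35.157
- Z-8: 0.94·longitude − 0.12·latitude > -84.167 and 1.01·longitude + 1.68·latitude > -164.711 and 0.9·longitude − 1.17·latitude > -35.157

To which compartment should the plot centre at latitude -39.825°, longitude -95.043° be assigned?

Z-3

0.94·-95.043 − 0.12·-39.825 = -84.561, which is < -84.167
1.01·-95.043 + 1.68·-39.825 = -162.899, which is > -164.711
0.9·-95.043 − 1.17·-39.825 = -38.943, which is < -35.157
This sign pattern matches Z-3.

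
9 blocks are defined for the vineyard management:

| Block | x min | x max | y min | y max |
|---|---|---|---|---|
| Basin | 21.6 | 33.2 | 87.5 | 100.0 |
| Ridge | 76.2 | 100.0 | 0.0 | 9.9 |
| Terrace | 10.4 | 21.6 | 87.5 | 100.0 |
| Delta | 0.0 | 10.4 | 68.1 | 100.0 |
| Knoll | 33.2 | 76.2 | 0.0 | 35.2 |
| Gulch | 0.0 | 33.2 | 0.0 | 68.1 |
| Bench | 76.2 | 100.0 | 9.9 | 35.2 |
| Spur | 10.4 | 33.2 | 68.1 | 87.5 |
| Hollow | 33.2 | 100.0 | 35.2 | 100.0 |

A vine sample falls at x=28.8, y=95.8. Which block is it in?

The point has x = 28.8 and y = 95.8.
Only Basin satisfies 21.6 ≤ x ≤ 33.2 and 87.5 ≤ y ≤ 100.0.

Basin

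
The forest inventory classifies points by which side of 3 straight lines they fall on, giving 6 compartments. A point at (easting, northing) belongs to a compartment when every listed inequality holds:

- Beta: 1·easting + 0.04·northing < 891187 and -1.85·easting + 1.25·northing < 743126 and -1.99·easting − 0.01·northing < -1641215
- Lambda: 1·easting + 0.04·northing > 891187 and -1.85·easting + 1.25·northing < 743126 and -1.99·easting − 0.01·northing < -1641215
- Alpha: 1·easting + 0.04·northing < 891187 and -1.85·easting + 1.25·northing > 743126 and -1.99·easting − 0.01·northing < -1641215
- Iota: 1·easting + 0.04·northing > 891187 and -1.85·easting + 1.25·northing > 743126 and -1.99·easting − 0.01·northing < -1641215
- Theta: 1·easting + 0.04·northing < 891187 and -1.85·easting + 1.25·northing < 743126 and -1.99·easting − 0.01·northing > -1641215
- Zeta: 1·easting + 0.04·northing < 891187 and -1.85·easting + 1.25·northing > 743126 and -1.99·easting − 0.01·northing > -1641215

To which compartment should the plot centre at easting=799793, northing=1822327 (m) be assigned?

Zeta

1·799793 + 0.04·1822327 = 872686.080, which is < 891187
-1.85·799793 + 1.25·1822327 = 798291.700, which is > 743126
-1.99·799793 − 0.01·1822327 = -1609811.340, which is > -1641215
This sign pattern matches Zeta.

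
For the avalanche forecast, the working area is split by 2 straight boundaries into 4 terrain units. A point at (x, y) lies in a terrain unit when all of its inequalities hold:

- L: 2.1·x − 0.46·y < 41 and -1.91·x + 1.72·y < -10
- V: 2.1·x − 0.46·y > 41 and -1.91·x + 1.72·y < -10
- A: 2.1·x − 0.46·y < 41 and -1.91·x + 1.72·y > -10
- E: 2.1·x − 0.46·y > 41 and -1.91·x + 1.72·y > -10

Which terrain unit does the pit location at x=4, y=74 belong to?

2.1·4 − 0.46·74 = -25.640, which is < 41
-1.91·4 + 1.72·74 = 119.640, which is > -10
This sign pattern matches A.

A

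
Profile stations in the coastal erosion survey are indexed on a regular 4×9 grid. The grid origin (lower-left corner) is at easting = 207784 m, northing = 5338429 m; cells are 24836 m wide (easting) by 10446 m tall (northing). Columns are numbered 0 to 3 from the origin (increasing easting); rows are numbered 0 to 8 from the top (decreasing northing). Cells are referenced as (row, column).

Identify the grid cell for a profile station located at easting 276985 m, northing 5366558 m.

Column index: ⌊(276985 − 207784) / 24836⌋ = ⌊2.786⌋ = 2
Row offset from origin: ⌊(5366558 − 5338429) / 10446⌋ = ⌊2.693⌋ = 2 → row 6 (counted from top)

(6, 2)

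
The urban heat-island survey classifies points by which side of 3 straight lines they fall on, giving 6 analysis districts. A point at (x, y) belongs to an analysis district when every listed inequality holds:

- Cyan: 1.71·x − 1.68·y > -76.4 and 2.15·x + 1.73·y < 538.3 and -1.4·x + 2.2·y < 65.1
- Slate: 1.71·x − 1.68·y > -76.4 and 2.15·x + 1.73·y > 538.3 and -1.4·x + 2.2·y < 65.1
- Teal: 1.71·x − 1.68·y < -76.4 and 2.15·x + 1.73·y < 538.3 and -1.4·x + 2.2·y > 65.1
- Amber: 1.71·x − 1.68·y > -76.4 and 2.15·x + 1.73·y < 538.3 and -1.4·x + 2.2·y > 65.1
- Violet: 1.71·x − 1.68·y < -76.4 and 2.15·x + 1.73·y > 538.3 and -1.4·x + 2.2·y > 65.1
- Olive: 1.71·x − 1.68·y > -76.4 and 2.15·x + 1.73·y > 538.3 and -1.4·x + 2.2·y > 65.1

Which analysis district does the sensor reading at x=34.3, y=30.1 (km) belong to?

Cyan

1.71·34.3 − 1.68·30.1 = 8.085, which is > -76.4
2.15·34.3 + 1.73·30.1 = 125.818, which is < 538.3
-1.4·34.3 + 2.2·30.1 = 18.200, which is < 65.1
This sign pattern matches Cyan.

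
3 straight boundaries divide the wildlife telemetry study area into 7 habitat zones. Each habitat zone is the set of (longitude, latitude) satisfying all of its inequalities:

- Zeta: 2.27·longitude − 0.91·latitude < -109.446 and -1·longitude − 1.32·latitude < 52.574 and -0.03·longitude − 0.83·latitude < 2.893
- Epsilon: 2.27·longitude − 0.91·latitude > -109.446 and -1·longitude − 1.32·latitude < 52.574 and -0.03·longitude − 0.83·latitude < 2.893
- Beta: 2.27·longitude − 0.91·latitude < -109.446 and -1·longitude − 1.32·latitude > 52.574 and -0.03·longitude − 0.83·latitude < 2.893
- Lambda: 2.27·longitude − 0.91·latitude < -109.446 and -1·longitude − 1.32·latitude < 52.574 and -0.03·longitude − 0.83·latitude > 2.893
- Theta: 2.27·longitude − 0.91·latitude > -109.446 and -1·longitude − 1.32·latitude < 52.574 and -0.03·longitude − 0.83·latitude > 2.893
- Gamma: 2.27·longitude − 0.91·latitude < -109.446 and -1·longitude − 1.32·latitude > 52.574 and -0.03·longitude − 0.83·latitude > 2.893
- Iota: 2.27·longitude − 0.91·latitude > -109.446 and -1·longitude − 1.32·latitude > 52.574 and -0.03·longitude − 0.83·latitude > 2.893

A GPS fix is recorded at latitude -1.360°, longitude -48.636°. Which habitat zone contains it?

2.27·-48.636 − 0.91·-1.360 = -109.166, which is > -109.446
-1·-48.636 − 1.32·-1.360 = 50.431, which is < 52.574
-0.03·-48.636 − 0.83·-1.360 = 2.588, which is < 2.893
This sign pattern matches Epsilon.

Epsilon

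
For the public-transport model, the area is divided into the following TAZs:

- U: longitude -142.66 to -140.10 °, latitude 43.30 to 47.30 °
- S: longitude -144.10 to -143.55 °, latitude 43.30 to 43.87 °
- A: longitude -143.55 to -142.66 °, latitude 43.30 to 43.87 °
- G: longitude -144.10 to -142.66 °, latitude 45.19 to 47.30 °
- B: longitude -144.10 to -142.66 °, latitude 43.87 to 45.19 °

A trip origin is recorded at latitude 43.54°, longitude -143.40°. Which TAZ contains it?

The point has longitude = -143.40 and latitude = 43.54.
Only A satisfies -143.55 ≤ longitude ≤ -142.66 and 43.30 ≤ latitude ≤ 43.87.

A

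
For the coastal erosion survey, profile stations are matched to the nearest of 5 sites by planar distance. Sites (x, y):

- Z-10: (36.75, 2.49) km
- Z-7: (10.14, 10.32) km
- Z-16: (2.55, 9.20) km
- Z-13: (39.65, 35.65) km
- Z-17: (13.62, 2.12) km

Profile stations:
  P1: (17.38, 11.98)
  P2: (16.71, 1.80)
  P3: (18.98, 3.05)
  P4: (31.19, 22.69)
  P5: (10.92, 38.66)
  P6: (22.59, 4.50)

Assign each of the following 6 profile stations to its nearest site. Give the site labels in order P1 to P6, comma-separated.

Z-7, Z-17, Z-17, Z-13, Z-7, Z-17

P1 → Z-7 (d²=55.17)
P2 → Z-17 (d²=9.65)
P3 → Z-17 (d²=29.59)
P4 → Z-13 (d²=239.53)
P5 → Z-7 (d²=803.76)
P6 → Z-17 (d²=86.13)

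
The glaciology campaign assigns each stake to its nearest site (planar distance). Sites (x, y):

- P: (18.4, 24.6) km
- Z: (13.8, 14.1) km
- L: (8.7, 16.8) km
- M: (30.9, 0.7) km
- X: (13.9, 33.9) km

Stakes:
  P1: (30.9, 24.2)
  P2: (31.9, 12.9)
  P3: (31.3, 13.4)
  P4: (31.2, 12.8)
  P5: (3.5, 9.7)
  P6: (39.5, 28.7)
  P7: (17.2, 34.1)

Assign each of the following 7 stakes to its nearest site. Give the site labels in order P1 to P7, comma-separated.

P1 → P (d²=156.41)
P2 → M (d²=149.84)
P3 → M (d²=161.45)
P4 → M (d²=146.50)
P5 → L (d²=77.45)
P6 → P (d²=462.02)
P7 → X (d²=10.93)

P, M, M, M, L, P, X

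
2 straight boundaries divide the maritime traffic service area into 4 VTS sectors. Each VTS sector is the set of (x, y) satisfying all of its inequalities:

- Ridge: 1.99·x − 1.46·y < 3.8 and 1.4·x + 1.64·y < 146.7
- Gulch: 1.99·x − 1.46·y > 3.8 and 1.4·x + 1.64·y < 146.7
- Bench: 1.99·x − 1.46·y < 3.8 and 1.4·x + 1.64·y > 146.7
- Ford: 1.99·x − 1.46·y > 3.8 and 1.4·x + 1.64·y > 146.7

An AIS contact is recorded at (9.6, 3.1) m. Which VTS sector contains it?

Gulch

1.99·9.6 − 1.46·3.1 = 14.578, which is > 3.8
1.4·9.6 + 1.64·3.1 = 18.524, which is < 146.7
This sign pattern matches Gulch.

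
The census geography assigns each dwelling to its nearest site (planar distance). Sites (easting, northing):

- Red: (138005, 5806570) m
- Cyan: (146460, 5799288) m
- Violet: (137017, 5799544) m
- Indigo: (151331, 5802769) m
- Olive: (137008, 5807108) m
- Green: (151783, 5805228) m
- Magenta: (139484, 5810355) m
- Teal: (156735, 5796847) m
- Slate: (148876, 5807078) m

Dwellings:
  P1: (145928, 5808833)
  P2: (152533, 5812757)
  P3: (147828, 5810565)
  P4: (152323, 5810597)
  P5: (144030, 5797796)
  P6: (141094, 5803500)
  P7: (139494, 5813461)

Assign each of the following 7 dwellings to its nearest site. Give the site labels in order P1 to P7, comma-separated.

P1 → Slate (d²=11770729.00)
P2 → Slate (d²=45624690.00)
P3 → Slate (d²=13257473.00)
P4 → Slate (d²=24265170.00)
P5 → Cyan (d²=8130964.00)
P6 → Red (d²=18966821.00)
P7 → Magenta (d²=9647336.00)

Slate, Slate, Slate, Slate, Cyan, Red, Magenta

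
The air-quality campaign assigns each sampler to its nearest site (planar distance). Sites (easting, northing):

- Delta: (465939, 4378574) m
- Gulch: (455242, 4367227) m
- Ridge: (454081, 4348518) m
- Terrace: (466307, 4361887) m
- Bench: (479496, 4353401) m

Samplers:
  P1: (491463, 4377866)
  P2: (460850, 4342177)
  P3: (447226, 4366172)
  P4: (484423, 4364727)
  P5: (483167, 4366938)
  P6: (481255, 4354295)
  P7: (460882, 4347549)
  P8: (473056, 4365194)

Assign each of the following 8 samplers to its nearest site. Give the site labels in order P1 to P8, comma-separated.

Delta, Ridge, Gulch, Bench, Bench, Bench, Ridge, Terrace

P1 → Delta (d²=651975840.00)
P2 → Ridge (d²=86027642.00)
P3 → Gulch (d²=65369281.00)
P4 → Bench (d²=152553605.00)
P5 → Bench (d²=196726610.00)
P6 → Bench (d²=3893317.00)
P7 → Ridge (d²=47192562.00)
P8 → Terrace (d²=56485250.00)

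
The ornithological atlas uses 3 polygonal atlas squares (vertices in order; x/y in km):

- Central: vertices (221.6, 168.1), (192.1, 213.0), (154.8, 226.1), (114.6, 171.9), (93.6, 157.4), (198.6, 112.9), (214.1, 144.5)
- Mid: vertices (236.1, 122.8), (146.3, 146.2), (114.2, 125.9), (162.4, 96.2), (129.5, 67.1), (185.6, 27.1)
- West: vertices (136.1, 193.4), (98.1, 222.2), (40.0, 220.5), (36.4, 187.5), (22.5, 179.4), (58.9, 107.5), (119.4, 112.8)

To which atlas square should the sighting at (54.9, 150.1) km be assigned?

Cast a ray rightward from (54.9, 150.1). For each polygon, the edges (by vertex number in listed order) whose endpoints lie on opposite sides of y = 150.1, where each meets that height, and whether that is right or left of the point:
Central: 5–6 at x≈110.82 (right), 7–1 at x≈215.88 (right) → 2 crossings.
Mid: no edge straddles that height → 0 crossings.
West: 5–6 at x≈37.33 (left), 7–1 at x≈127.13 (right) → 1 crossing.
Only West has an odd count, so the point is inside West.

West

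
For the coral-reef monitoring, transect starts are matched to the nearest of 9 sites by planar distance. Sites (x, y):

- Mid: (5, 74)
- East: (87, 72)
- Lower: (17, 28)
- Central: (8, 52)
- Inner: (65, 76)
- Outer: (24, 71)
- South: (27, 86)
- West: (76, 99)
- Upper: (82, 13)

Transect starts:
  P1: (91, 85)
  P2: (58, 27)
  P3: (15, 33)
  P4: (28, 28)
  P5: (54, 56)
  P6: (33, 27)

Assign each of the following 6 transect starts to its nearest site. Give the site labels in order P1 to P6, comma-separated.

P1 → East (d²=185.00)
P2 → Upper (d²=772.00)
P3 → Lower (d²=29.00)
P4 → Lower (d²=121.00)
P5 → Inner (d²=521.00)
P6 → Lower (d²=257.00)

East, Upper, Lower, Lower, Inner, Lower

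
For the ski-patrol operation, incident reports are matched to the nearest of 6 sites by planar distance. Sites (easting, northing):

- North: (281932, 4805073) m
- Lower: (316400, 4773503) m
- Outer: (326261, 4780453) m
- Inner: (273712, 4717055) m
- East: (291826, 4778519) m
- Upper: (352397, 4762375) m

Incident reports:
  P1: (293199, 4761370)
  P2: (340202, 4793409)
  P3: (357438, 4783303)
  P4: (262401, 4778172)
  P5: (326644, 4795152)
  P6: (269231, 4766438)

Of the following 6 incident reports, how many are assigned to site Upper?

P1 → East
P2 → Outer
P3 → Upper
P4 → East
P5 → Outer
P6 → East
1 of the 6 goes to Upper.

1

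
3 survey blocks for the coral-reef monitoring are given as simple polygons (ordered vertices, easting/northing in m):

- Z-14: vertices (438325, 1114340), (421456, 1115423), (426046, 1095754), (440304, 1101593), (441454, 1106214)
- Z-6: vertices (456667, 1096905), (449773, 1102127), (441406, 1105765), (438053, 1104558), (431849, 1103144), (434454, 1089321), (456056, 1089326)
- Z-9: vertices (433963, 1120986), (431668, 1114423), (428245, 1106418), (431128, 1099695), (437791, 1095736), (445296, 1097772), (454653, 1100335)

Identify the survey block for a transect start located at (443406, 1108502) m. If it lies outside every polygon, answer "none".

Z-9

Cast a ray rightward from (443406, 1108502). For each polygon, the edges (by vertex number in listed order) whose endpoints lie on opposite sides of northing = 1108502, where each meets that height, and whether that is right or left of the point:
Z-14: 2–3 at easting≈423071.1 (left), 5–1 at easting≈440573.0 (left) → 0 crossings.
Z-6: no edge straddles that height → 0 crossings.
Z-9: 2–3 at easting≈429136.1 (left), 7–1 at easting≈446470.6 (right) → 1 crossing.
Only Z-9 has an odd count, so the point is inside Z-9.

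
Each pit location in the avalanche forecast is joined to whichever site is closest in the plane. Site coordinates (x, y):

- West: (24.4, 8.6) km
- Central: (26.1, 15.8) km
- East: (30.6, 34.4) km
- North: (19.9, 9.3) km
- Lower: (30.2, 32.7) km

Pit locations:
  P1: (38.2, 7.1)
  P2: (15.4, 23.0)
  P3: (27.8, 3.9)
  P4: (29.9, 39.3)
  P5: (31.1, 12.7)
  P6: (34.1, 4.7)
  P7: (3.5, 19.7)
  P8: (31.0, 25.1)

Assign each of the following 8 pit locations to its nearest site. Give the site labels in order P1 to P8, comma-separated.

West, Central, West, East, Central, West, North, Lower

P1 → West (d²=192.69)
P2 → Central (d²=166.33)
P3 → West (d²=33.65)
P4 → East (d²=24.50)
P5 → Central (d²=34.61)
P6 → West (d²=109.30)
P7 → North (d²=377.12)
P8 → Lower (d²=58.40)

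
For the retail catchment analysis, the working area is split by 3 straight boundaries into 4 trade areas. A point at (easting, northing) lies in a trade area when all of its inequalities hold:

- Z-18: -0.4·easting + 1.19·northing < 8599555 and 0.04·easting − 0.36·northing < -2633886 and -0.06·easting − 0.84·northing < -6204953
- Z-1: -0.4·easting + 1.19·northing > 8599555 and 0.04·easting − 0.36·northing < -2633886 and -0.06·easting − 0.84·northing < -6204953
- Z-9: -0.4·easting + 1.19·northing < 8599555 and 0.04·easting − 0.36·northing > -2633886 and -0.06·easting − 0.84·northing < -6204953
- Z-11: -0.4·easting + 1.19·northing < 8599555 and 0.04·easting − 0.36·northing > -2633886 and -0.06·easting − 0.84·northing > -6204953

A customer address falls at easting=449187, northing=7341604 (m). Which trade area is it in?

Z-11

-0.4·449187 + 1.19·7341604 = 8556833.960, which is < 8599555
0.04·449187 − 0.36·7341604 = -2625009.960, which is > -2633886
-0.06·449187 − 0.84·7341604 = -6193898.580, which is > -6204953
This sign pattern matches Z-11.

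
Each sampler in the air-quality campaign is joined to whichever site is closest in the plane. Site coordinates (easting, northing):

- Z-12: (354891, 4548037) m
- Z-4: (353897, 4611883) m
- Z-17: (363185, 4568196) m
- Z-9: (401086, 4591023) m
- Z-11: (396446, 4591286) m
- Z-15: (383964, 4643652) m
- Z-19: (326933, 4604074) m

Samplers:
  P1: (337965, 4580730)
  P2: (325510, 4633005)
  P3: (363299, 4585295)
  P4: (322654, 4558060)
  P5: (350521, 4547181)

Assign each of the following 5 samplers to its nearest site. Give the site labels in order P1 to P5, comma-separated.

P1 → Z-19 (d²=666647360.00)
P2 → Z-19 (d²=839027690.00)
P3 → Z-17 (d²=292388797.00)
P4 → Z-12 (d²=1139684698.00)
P5 → Z-12 (d²=19829636.00)

Z-19, Z-19, Z-17, Z-12, Z-12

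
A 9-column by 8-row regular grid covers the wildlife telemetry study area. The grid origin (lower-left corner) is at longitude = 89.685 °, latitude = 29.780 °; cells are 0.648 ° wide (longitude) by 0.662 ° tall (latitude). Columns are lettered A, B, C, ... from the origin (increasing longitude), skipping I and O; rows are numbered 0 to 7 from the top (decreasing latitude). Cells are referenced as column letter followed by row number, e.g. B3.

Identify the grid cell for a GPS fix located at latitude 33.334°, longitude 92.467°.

Column index: ⌊(92.467 − 89.685) / 0.648⌋ = ⌊4.293⌋ = 4 → column E
Row offset from origin: ⌊(33.334 − 29.780) / 0.662⌋ = ⌊5.369⌋ = 5 → row 2 (counted from top)

E2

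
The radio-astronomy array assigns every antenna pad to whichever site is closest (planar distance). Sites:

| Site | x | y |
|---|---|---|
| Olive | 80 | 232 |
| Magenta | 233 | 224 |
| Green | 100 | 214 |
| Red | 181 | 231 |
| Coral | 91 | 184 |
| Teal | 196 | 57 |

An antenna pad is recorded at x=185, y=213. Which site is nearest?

Red

Squared distances to each site:
Olive: 11386.000; Magenta: 2425.000; Green: 7226.000; Red: 340.000; Coral: 9677.000; Teal: 24457.000.
Minimum at Red.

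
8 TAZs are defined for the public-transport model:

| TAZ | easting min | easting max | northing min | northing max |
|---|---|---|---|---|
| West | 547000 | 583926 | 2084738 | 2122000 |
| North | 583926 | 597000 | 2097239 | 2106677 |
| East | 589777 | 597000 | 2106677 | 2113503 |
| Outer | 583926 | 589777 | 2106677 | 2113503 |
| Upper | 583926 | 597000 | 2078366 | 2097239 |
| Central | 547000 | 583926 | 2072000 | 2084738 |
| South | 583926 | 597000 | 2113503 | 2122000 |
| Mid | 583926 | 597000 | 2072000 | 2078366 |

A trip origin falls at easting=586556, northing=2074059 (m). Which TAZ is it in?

The point has easting = 586556 and northing = 2074059.
Only Mid satisfies 583926 ≤ easting ≤ 597000 and 2072000 ≤ northing ≤ 2078366.

Mid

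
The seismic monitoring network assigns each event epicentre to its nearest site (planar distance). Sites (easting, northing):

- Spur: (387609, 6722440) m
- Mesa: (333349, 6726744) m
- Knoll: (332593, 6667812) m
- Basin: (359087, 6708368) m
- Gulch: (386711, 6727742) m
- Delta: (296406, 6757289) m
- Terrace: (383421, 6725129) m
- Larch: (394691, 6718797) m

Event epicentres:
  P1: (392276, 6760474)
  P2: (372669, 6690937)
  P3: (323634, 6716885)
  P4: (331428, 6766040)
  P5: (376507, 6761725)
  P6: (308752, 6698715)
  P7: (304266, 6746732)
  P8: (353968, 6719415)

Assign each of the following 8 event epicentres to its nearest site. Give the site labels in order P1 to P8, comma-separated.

P1 → Gulch (d²=1102353049.00)
P2 → Basin (d²=488310485.00)
P3 → Mesa (d²=191581106.00)
P4 → Delta (d²=1303120485.00)
P5 → Gulch (d²=1258965905.00)
P6 → Mesa (d²=1390637250.00)
P7 → Delta (d²=173229849.00)
P8 → Basin (d²=148240370.00)

Gulch, Basin, Mesa, Delta, Gulch, Mesa, Delta, Basin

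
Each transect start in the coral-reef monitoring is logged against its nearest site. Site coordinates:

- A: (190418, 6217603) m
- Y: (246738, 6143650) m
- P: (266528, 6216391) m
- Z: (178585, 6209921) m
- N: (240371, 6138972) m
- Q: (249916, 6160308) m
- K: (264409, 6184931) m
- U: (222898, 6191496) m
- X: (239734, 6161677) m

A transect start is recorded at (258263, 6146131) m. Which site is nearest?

Squared distances to each site:
A: 9711190809.000; Y: 138980986.000; P: 5004777825.000; Z: 10417747784.000; N: 371374945.000; Q: 270659738.000; K: 1543213316.000; U: 3308666450.000; X: 585001957.000.
Minimum at Y.

Y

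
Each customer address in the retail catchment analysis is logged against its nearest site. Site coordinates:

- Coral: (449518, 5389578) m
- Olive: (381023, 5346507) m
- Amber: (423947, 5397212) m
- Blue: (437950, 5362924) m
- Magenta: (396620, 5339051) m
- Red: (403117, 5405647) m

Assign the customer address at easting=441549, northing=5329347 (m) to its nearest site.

Blue

Squared distances to each site:
Coral: 3691278322.000; Olive: 3957862276.000; Amber: 4915488629.000; Blue: 1140367730.000; Magenta: 2112782657.000; Red: 7298708624.000.
Minimum at Blue.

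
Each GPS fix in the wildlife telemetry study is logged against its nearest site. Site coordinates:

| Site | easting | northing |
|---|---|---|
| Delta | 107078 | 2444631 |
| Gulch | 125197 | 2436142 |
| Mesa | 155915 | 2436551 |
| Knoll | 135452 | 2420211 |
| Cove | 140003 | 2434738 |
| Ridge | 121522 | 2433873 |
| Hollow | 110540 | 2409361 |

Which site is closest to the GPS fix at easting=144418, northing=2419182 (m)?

Knoll

Squared distances to each site:
Delta: 2041927201.000; Gulch: 657088441.000; Mesa: 433863170.000; Knoll: 81447997.000; Cove: 261481361.000; Ridge: 740052297.000; Hollow: 1244170925.000.
Minimum at Knoll.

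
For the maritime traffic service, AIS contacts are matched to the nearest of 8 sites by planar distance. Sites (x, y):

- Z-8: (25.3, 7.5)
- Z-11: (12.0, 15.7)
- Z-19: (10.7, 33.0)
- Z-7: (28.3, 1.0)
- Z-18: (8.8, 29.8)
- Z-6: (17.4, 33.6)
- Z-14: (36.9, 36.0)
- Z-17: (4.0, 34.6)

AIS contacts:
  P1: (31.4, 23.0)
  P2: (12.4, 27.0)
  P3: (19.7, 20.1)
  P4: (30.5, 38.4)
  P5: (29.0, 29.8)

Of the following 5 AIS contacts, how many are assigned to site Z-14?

3

P1 → Z-14
P2 → Z-18
P3 → Z-11
P4 → Z-14
P5 → Z-14
3 of the 5 go to Z-14.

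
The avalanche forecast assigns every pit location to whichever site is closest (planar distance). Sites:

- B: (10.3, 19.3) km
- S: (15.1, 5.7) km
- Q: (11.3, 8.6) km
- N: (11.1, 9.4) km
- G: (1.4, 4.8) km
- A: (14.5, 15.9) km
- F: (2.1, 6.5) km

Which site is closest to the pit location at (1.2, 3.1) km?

Squared distances to each site:
B: 345.250; S: 199.970; Q: 132.260; N: 137.700; G: 2.930; A: 340.730; F: 12.370.
Minimum at G.

G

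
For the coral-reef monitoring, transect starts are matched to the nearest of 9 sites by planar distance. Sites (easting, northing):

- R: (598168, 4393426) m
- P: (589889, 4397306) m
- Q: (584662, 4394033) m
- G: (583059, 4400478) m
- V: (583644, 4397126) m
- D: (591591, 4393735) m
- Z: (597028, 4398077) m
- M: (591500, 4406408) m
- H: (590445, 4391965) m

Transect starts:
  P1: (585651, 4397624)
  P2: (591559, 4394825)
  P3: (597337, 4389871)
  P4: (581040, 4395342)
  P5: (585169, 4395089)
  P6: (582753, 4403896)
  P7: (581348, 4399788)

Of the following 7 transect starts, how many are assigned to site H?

0

P1 → V
P2 → D
P3 → R
P4 → V
P5 → Q
P6 → G
P7 → G
0 of the 7 go to H.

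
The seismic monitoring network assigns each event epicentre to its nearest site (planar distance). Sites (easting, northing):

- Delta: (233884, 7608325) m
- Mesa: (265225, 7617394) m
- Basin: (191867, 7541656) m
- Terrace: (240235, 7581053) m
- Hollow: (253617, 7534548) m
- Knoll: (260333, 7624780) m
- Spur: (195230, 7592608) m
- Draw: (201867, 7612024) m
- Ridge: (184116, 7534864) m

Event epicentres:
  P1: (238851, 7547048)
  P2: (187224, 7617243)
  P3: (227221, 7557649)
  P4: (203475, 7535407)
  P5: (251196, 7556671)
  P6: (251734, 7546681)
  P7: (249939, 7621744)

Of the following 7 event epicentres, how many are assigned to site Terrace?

P1 → Hollow
P2 → Draw
P3 → Terrace
P4 → Basin
P5 → Hollow
P6 → Hollow
P7 → Knoll
1 of the 7 goes to Terrace.

1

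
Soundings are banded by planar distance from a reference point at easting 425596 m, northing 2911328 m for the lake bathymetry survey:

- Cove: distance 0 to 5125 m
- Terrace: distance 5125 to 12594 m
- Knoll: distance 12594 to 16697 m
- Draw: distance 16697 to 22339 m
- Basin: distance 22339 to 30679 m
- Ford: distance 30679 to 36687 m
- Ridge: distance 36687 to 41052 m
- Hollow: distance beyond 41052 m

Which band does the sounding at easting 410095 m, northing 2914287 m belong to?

Knoll

Distance = √((410095−425596)² + (2914287−2911328)²) = √(240281001.000 + 8755681.000) = 15780.896 m.
12594 ≤ 15780.896 < 16697 → Knoll.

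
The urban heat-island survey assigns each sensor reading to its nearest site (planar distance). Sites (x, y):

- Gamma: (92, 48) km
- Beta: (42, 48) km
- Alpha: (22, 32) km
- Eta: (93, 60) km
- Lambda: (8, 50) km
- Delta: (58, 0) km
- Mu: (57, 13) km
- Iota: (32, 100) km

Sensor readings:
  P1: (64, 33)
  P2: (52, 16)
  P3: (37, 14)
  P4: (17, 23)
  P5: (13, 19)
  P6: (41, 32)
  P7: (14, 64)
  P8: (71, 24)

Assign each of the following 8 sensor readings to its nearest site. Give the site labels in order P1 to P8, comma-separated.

Mu, Mu, Mu, Alpha, Alpha, Beta, Lambda, Mu

P1 → Mu (d²=449.00)
P2 → Mu (d²=34.00)
P3 → Mu (d²=401.00)
P4 → Alpha (d²=106.00)
P5 → Alpha (d²=250.00)
P6 → Beta (d²=257.00)
P7 → Lambda (d²=232.00)
P8 → Mu (d²=317.00)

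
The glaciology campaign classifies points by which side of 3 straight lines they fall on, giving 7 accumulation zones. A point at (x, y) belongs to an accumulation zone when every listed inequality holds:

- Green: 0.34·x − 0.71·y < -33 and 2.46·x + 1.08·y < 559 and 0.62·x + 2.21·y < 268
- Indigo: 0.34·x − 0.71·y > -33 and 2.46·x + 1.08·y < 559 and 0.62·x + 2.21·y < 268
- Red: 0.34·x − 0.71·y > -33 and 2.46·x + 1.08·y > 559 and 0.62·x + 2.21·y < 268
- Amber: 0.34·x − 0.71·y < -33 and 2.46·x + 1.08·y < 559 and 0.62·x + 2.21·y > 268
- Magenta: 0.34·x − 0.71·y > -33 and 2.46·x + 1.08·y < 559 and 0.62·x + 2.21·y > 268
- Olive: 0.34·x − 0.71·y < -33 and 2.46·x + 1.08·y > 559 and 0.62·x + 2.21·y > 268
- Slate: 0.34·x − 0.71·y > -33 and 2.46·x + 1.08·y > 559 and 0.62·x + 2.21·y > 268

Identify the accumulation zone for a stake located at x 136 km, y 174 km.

0.34·136 − 0.71·174 = -77.300, which is < -33
2.46·136 + 1.08·174 = 522.480, which is < 559
0.62·136 + 2.21·174 = 468.860, which is > 268
This sign pattern matches Amber.

Amber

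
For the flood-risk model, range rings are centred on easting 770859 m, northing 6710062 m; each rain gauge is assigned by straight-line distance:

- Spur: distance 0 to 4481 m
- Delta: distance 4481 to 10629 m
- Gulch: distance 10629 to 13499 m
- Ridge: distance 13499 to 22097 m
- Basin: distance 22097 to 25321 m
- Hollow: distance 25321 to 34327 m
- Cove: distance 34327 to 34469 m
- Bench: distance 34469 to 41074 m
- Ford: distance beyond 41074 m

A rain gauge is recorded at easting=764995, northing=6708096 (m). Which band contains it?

Distance = √((764995−770859)² + (6708096−6710062)²) = √(34386496.000 + 3865156.000) = 6184.792 m.
4481 ≤ 6184.792 < 10629 → Delta.

Delta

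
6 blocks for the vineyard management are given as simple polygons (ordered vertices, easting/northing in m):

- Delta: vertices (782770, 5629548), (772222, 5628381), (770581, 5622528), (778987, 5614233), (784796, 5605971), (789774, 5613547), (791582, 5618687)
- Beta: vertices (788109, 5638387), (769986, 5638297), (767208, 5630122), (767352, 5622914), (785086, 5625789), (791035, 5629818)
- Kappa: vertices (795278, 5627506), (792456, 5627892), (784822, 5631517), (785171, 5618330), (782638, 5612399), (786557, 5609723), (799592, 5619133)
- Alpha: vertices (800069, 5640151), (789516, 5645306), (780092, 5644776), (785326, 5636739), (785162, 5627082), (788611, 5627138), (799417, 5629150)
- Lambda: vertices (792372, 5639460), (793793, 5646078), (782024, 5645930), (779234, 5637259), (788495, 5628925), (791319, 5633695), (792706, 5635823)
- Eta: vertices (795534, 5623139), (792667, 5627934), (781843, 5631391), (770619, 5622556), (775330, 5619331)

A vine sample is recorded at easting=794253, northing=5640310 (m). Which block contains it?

Cast a ray rightward from (794253, 5640310). For each polygon, the edges (by vertex number in listed order) whose endpoints lie on opposite sides of northing = 5640310, where each meets that height, and whether that is right or left of the point:
Delta: no edge straddles that height → 0 crossings.
Beta: no edge straddles that height → 0 crossings.
Kappa: no edge straddles that height → 0 crossings.
Alpha: 1–2 at easting≈799743.5 (right), 3–4 at easting≈783000.4 (left) → 1 crossing.
Lambda: 1–2 at easting≈792554.5 (left), 3–4 at easting≈780215.7 (left) → 0 crossings.
Eta: no edge straddles that height → 0 crossings.
Only Alpha has an odd count, so the point is inside Alpha.

Alpha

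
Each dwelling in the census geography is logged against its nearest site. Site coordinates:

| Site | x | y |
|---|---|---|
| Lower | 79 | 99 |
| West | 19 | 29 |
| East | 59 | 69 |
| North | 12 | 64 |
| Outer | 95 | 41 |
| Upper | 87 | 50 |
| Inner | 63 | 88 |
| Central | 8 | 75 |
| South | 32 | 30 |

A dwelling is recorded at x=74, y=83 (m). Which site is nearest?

Squared distances to each site:
Lower: 281.000; West: 5941.000; East: 421.000; North: 4205.000; Outer: 2205.000; Upper: 1258.000; Inner: 146.000; Central: 4420.000; South: 4573.000.
Minimum at Inner.

Inner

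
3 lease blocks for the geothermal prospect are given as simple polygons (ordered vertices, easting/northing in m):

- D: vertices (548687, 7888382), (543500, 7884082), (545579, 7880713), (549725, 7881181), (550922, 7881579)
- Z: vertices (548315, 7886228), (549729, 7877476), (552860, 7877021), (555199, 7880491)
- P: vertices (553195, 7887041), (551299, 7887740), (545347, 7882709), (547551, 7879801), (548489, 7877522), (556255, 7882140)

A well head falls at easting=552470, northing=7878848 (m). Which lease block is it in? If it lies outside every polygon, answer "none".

Z

Cast a ray rightward from (552470, 7878848). For each polygon, the edges (by vertex number in listed order) whose endpoints lie on opposite sides of northing = 7878848, where each meets that height, and whether that is right or left of the point:
D: no edge straddles that height → 0 crossings.
Z: 1–2 at easting≈549507.3 (left), 3–4 at easting≈554091.5 (right) → 1 crossing.
P: 4–5 at easting≈547943.2 (left), 5–6 at easting≈550718.9 (left) → 0 crossings.
Only Z has an odd count, so the point is inside Z.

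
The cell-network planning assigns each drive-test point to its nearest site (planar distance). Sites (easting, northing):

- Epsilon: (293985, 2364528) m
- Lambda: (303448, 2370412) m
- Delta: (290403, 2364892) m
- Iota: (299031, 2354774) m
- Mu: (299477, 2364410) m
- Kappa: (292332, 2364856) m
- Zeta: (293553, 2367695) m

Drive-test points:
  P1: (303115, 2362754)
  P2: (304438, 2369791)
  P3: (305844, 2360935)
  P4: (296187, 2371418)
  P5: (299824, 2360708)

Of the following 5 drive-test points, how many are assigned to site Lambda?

1

P1 → Mu
P2 → Lambda
P3 → Mu
P4 → Zeta
P5 → Mu
1 of the 5 goes to Lambda.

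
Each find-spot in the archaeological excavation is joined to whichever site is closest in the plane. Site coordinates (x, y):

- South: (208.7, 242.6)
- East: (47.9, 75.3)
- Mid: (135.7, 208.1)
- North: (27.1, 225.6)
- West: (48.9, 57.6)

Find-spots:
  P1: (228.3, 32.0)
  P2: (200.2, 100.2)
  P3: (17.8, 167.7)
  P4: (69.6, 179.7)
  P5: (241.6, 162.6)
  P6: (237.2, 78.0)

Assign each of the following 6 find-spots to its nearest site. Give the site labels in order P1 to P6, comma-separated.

West, Mid, North, North, South, Mid

P1 → West (d²=32839.72)
P2 → Mid (d²=15802.66)
P3 → North (d²=3438.90)
P4 → North (d²=3913.06)
P5 → South (d²=7482.41)
P6 → Mid (d²=27228.26)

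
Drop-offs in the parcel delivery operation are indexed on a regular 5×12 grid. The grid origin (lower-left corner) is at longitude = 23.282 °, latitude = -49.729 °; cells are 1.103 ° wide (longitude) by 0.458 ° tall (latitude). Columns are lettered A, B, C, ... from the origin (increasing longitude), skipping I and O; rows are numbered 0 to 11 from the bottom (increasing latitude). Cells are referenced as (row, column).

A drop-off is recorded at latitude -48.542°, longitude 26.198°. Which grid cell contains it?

(2, C)

Column index: ⌊(26.198 − 23.282) / 1.103⌋ = ⌊2.644⌋ = 2 → column C
Row offset from origin: ⌊(-48.542 − -49.729) / 0.458⌋ = ⌊2.592⌋ = 2 → row 2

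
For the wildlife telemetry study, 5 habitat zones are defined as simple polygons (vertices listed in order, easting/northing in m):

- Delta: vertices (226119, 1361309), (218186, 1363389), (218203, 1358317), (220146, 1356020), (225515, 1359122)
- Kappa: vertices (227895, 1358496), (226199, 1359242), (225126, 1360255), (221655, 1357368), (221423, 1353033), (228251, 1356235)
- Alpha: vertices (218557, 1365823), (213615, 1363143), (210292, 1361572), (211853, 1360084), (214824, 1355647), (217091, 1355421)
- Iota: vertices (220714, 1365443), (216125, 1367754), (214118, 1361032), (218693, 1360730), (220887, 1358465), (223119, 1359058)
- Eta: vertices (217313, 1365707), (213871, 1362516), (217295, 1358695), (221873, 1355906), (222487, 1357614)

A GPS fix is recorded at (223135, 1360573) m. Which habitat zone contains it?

Delta

Cast a ray rightward from (223135, 1360573). For each polygon, the edges (by vertex number in listed order) whose endpoints lie on opposite sides of northing = 1360573, where each meets that height, and whether that is right or left of the point:
Delta: 2–3 at easting≈218195.4 (left), 5–1 at easting≈225915.7 (right) → 1 crossing.
Kappa: no edge straddles that height → 0 crossings.
Alpha: 3–4 at easting≈211340.0 (left), 6–1 at easting≈217817.1 (left) → 0 crossings.
Iota: 4–5 at easting≈218845.1 (left), 6–1 at easting≈222548.4 (left) → 0 crossings.
Eta: 2–3 at easting≈215612.1 (left), 5–1 at easting≈220595.3 (left) → 0 crossings.
Only Delta has an odd count, so the point is inside Delta.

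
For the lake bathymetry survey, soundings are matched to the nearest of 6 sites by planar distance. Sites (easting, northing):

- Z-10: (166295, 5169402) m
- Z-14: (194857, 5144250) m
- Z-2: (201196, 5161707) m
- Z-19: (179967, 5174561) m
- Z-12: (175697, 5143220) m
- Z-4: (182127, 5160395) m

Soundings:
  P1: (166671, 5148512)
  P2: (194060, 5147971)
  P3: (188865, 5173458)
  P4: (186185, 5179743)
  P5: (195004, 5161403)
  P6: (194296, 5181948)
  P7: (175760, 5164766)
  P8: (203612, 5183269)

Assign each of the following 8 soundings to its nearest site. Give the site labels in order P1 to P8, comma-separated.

P1 → Z-12 (d²=109473940.00)
P2 → Z-14 (d²=14481050.00)
P3 → Z-19 (d²=80391013.00)
P4 → Z-19 (d²=65516648.00)
P5 → Z-2 (d²=38433280.00)
P6 → Z-19 (d²=259888010.00)
P7 → Z-4 (d²=59644330.00)
P8 → Z-2 (d²=470756900.00)

Z-12, Z-14, Z-19, Z-19, Z-2, Z-19, Z-4, Z-2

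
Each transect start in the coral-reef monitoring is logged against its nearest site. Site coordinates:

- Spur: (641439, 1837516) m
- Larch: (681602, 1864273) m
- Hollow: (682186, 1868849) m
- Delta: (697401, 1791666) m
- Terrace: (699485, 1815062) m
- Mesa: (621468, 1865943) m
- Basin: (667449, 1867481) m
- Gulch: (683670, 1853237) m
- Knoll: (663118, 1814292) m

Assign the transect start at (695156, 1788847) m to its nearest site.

Delta

Squared distances to each site:
Spur: 5254187650.000; Larch: 5872792392.000; Hollow: 6568540904.000; Delta: 12986786.000; Terrace: 705966466.000; Mesa: 11373714560.000; Basin: 6950983805.000; Gulch: 4278000296.000; Knoll: 1673881469.000.
Minimum at Delta.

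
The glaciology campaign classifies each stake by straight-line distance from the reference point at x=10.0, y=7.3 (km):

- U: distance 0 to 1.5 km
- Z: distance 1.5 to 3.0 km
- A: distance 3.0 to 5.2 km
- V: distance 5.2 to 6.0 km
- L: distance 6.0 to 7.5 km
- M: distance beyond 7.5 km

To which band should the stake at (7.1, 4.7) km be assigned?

Distance = √((7.1−10.0)² + (4.7−7.3)²) = √(8.410 + 6.760) = 3.895 km.
3.0 ≤ 3.895 < 5.2 → A.

A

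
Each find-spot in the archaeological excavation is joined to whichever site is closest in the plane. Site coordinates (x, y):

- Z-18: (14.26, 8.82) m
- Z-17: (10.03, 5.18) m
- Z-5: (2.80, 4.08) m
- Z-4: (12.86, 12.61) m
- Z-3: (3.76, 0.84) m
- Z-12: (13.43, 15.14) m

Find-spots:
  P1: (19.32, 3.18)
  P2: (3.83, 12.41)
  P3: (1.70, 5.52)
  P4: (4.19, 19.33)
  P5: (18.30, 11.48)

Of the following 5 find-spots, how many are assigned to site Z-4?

P1 → Z-18
P2 → Z-5
P3 → Z-5
P4 → Z-12
P5 → Z-18
0 of the 5 go to Z-4.

0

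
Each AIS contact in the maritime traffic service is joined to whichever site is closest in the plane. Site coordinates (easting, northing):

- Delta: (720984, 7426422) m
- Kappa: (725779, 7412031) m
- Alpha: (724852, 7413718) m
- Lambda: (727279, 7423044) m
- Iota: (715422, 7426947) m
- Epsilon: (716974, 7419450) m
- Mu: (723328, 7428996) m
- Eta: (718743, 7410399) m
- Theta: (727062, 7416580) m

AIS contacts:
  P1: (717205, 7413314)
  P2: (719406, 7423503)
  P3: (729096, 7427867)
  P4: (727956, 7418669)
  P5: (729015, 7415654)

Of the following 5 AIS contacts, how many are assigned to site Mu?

P1 → Eta
P2 → Delta
P3 → Lambda
P4 → Theta
P5 → Theta
0 of the 5 go to Mu.

0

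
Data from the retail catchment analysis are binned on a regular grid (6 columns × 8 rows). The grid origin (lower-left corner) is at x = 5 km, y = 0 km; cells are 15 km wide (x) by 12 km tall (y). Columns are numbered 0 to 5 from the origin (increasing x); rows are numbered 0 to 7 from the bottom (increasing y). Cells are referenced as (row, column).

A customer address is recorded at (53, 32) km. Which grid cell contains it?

Column index: ⌊(53 − 5) / 15⌋ = ⌊3.200⌋ = 3
Row offset from origin: ⌊(32 − 0) / 12⌋ = ⌊2.667⌋ = 2 → row 2

(2, 3)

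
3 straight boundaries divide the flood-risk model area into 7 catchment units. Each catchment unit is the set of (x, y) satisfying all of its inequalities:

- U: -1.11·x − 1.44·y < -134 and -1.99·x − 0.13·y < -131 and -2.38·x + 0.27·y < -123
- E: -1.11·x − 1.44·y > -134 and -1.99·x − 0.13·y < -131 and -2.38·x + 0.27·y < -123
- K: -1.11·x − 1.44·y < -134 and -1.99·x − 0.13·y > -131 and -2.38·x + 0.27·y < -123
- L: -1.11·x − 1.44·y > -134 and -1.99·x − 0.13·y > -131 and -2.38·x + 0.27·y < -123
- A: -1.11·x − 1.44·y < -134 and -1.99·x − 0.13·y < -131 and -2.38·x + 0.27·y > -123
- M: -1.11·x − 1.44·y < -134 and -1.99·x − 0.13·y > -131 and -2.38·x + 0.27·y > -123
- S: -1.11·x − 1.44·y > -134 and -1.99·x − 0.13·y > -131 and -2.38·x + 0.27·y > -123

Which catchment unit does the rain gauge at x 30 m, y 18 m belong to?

-1.11·30 − 1.44·18 = -59.220, which is > -134
-1.99·30 − 0.13·18 = -62.040, which is > -131
-2.38·30 + 0.27·18 = -66.540, which is > -123
This sign pattern matches S.

S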